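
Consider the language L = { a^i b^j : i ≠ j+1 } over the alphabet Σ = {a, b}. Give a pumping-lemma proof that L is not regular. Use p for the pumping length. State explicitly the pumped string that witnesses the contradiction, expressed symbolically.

a^{p+p!} b^{p+p!-1}

Toward a contradiction, assume L is regular with pumping length p.
Choose w = a^p b^{p+p!-1}. Since p ≠ (p+p!-1)+1 = p+p!, w ∈ L; and |w| ≥ p.
The pumping lemma gives a decomposition w = xyz where |xy| ≤ p and |y| ≥ 1.
Since the first p symbols of w are all a's and |xy| ≤ p, y lies entirely in the leading a-block: y = a^k for some k with 1 ≤ k ≤ p.
Since 1 ≤ k ≤ p, k divides p!; set t = 1 + p!/k. Then xy^t z has p + (p!/k)·k = p + p! copies of a. Now the a-count is p+p! and (b-count)+1 = (p+p!-1)+1 = p+p!, so i ≠ j+1 fails. So xy^t z = a^{p+p!} b^{p+p!-1} ∉ L.
This contradicts the pumping lemma, so L is not regular.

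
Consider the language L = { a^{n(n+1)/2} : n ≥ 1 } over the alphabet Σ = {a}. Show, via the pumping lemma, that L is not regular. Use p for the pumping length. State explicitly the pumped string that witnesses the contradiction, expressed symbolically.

a^{p(p+1)/2+k}

Toward a contradiction, assume L is regular with pumping length p.
Take w = a^{p(p+1)/2} ∈ L with |w| = p(p+1)/2 ≥ p.
By the pumping lemma, w = xyz with |xy| ≤ p and y is nonempty.
Then y = a^k for some k with 1 ≤ k ≤ p.
Pump with i = 2: xy^2z = a^{p(p+1)/2+k}. Since 1 ≤ k ≤ p, p(p+1)/2 < p(p+1)/2+k ≤ p(p+1)/2+p < (p+1)(p+2)/2, so p(p+1)/2+k is strictly between consecutive triangular numbers. So xy^2z ∉ L.
Contradiction. Therefore L is not regular.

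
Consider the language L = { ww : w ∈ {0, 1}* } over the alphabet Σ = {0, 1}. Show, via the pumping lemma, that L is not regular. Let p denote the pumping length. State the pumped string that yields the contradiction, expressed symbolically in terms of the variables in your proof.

0^{p+k} 1^p 0^p 1^p

Assume L is regular. Let p be the pumping length given by the pumping lemma.
Take w = 0^p 1^p 0^p 1^p = uu where u = 0^p1^p; then w ∈ L and |w| = 4p ≥ p.
By the pumping lemma, w = xyz with |xy| ≤ p and |y| > 0.
The first p characters of w are 0's, so xy (and hence y) consists only of 0's. Write y = 0^k, 1 ≤ k ≤ p.
Pump with i = 2: xy^2z = 0^{p+k} 1^p 0^p 1^p, of length 4p+k. Suppose this equals vv. The string starts with 0 and ends with 1, so v does too; thus the boundary between the two copies of v is a 1→0 transition. There is exactly one such transition, at position 2p+k, so |v| = 2p+k and |vv| = 4p+2k ≠ 4p+k since k ≥ 1. So xy^2z ∉ L.
This is a contradiction; hence L is not regular.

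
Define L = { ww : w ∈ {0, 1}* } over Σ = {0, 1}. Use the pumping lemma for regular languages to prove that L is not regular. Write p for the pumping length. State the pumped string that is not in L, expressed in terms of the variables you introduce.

0^{p+k} 1^p 0^p 1^p

Toward a contradiction, assume L is regular with pumping length p.
Take w = 0^p 1^p 0^p 1^p = uu where u = 0^p1^p; then w ∈ L and |w| = 4p ≥ p.
Write w = xyz as guaranteed by the lemma, with |xy| ≤ p and |y| > 0.
Since the first p symbols of w are all 0's and |xy| ≤ p, y lies entirely in the leading 0-block: y = 0^k for some k with 1 ≤ k ≤ p.
Pump with i = 2: xy^2z = 0^{p+k} 1^p 0^p 1^p, of length 4p+k. Suppose this equals vv. The string starts with 0 and ends with 1, so v does too; thus the boundary between the two copies of v is a 1→0 transition. There is exactly one such transition, at position 2p+k, so |v| = 2p+k and |vv| = 4p+2k ≠ 4p+k since k ≥ 1. So xy^2z ∉ L.
This contradicts the pumping lemma, so L is not regular.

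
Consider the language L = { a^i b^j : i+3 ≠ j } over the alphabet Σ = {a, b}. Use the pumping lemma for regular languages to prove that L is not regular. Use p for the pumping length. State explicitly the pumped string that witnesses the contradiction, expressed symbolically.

Assume L is regular. Let p be the pumping length given by the pumping lemma.
Choose w = a^p b^{p+p!+3}. Since p ≠ (p+p!+3)-3 = p+p!, w ∈ L; and |w| ≥ p.
By the pumping lemma, w = xyz with |xy| ≤ p and |y| ≥ 1.
Because |xy| ≤ p and w begins with p copies of a, we have y = a^k with 1 ≤ k ≤ p.
Since 1 ≤ k ≤ p, k divides p!; set t = 1 + p!/k. Then xy^t z has p + (p!/k)·k = p + p! copies of a. Now the a-count is p+p! and (b-count)-3 = (p+p!+3)-3 = p+p!, so i+3 ≠ j fails. So xy^t z = a^{p+p!} b^{p+p!+3} ∉ L.
Contradiction. Therefore L is not regular.

a^{p+p!} b^{p+p!+3}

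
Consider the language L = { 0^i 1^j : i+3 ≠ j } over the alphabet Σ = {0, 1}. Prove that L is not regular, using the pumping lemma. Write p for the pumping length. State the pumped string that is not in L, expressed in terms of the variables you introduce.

Toward a contradiction, assume L is regular with pumping length p.
Choose w = 0^p 1^{p+p!+3}. Since p ≠ (p+p!+3)-3 = p+p!, w ∈ L; and |w| ≥ p.
The pumping lemma gives a decomposition w = xyz where |xy| ≤ p and y is nonempty.
The first p characters of w are 0's, so xy (and hence y) consists only of 0's. Write y = 0^k, 1 ≤ k ≤ p.
Since 1 ≤ k ≤ p, k divides p!; set t = 1 + p!/k. Then xy^t z has p + (p!/k)·k = p + p! copies of 0. Now the 0-count is p+p! and (1-count)-3 = (p+p!+3)-3 = p+p!, so i+3 ≠ j fails. So xy^t z = 0^{p+p!} 1^{p+p!+3} ∉ L.
Contradiction. Therefore L is not regular.

0^{p+p!} 1^{p+p!+3}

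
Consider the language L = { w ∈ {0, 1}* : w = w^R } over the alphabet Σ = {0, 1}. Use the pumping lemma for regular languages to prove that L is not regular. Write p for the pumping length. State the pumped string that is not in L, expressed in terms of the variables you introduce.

Assume L is regular; let p be its pumping constant.
Take w = 0^p 1 0^p, a palindrome of length 2p+1 ≥ p.
By the pumping lemma, w = xyz with |xy| ≤ p and |y| ≥ 1.
The first p characters of w are 0's, so xy (and hence y) consists only of 0's. Write y = 0^k, 1 ≤ k ≤ p.
Pump with i = 2: xy^2z = 0^{p+k} 1 0^p. Its reverse is 0^p 1 0^{p+k}, which differs from xy^2z since k ≥ 1. So xy^2z is not a palindrome and xy^2z ∉ L.
This is a contradiction; hence L is not regular.

0^{p+k} 1 0^p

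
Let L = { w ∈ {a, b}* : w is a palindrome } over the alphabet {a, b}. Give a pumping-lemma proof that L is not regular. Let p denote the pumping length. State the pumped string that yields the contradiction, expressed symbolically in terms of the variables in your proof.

a^{p+k} b a^p

Assume L is regular. Let p be the pumping length given by the pumping lemma.
Take w = a^p b a^p, a palindrome of length 2p+1 ≥ p.
The pumping lemma gives a decomposition w = xyz where |xy| ≤ p and |y| ≥ 1.
Because |xy| ≤ p and w begins with p copies of a, we have y = a^k with 1 ≤ k ≤ p.
Pump with i = 2: xy^2z = a^{p+k} b a^p. Its reverse is a^p b a^{p+k}, which differs from xy^2z since k ≥ 1. So xy^2z is not a palindrome and xy^2z ∉ L.
This contradicts the pumping lemma, so L is not regular.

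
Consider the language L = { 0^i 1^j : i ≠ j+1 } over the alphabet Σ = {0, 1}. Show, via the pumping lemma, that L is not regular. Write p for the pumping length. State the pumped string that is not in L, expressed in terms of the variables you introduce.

Assume L is regular. Let p be the pumping length given by the pumping lemma.
Choose w = 0^p 1^{p+p!-1}. Since p ≠ (p+p!-1)+1 = p+p!, w ∈ L; and |w| ≥ p.
By the pumping lemma, w = xyz with |xy| ≤ p and |y| > 0.
The first p characters of w are 0's, so xy (and hence y) consists only of 0's. Write y = 0^k, 1 ≤ k ≤ p.
Since 1 ≤ k ≤ p, k divides p!; set t = 1 + p!/k. Then xy^t z has p + (p!/k)·k = p + p! copies of 0. Now the 0-count is p+p! and (1-count)+1 = (p+p!-1)+1 = p+p!, so i ≠ j+1 fails. So xy^t z = 0^{p+p!} 1^{p+p!-1} ∉ L.
This contradicts the pumping lemma, so L is not regular.

0^{p+p!} 1^{p+p!-1}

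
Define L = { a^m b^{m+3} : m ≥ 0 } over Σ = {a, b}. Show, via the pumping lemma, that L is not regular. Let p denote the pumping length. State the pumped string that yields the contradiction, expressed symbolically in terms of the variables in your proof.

a^{p+k} b^{p+3}

Toward a contradiction, assume L is regular with pumping length p.
Choose w = a^p b^{p+3}, which is in L with |w| = 2p+3 ≥ p.
By the pumping lemma, w = xyz with |xy| ≤ p and |y| > 0.
Because |xy| ≤ p and w begins with p copies of a, we have y = a^k with 1 ≤ k ≤ p.
Pump with i = 2: xy^2z = a^{p+k} b^{p+3}. For this to lie in L we would need p+3 = (p+k)+3, which forces k = 0. But k ≥ 1, so xy^2z ∉ L.
This is a contradiction; hence L is not regular.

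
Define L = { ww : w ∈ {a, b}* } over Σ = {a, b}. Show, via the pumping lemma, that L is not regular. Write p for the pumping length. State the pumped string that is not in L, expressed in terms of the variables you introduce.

Assume L is regular; let p be its pumping constant.
Take w = a^p b^p a^p b^p = uu where u = a^pb^p; then w ∈ L and |w| = 4p ≥ p.
Write w = xyz as guaranteed by the lemma, with |xy| ≤ p and |y| > 0.
The first p characters of w are a's, so xy (and hence y) consists only of a's. Write y = a^k, 1 ≤ k ≤ p.
Pump with i = 2: xy^2z = a^{p+k} b^p a^p b^p, of length 4p+k. Suppose this equals vv. The string starts with a and ends with b, so v does too; thus the boundary between the two copies of v is a b→a transition. There is exactly one such transition, at position 2p+k, so |v| = 2p+k and |vv| = 4p+2k ≠ 4p+k since k ≥ 1. So xy^2z ∉ L.
Contradiction. Therefore L is not regular.

a^{p+k} b^p a^p b^p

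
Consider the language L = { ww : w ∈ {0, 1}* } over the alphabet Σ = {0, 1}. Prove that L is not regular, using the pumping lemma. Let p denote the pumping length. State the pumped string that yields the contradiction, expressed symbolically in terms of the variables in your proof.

Suppose for contradiction that L is regular, and let p be the pumping length.
Take w = 0^p 1^p 0^p 1^p = uu where u = 0^p1^p; then w ∈ L and |w| = 4p ≥ p.
Write w = xyz as guaranteed by the lemma, with |xy| ≤ p and y is nonempty.
Because |xy| ≤ p and w begins with p copies of 0, we have y = 0^k with 1 ≤ k ≤ p.
Pump with i = 2: xy^2z = 0^{p+k} 1^p 0^p 1^p, of length 4p+k. Suppose this equals vv. The string starts with 0 and ends with 1, so v does too; thus the boundary between the two copies of v is a 1→0 transition. There is exactly one such transition, at position 2p+k, so |v| = 2p+k and |vv| = 4p+2k ≠ 4p+k since k ≥ 1. So xy^2z ∉ L.
Contradiction. Therefore L is not regular.

0^{p+k} 1^p 0^p 1^p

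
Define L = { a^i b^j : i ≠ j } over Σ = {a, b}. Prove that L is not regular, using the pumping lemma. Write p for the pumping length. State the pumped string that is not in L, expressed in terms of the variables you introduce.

Toward a contradiction, assume L is regular with pumping length p.
Choose w = a^p b^{p+p!}. Since p ≠ p+p!, w ∈ L; and |w| ≥ p.
Write w = xyz as guaranteed by the lemma, with |xy| ≤ p and |y| ≥ 1.
The first p characters of w are a's, so xy (and hence y) consists only of a's. Write y = a^k, 1 ≤ k ≤ p.
Since 1 ≤ k ≤ p, k divides p!; set t = 1 + p!/k. Then xy^t z has p + (p!/k)·k = p + p! copies of a. Now the a-count equals the b-count, so i ≠ j fails. So xy^t z = a^{p+p!} b^{p+p!} ∉ L.
This contradicts the pumping lemma, so L is not regular.

a^{p+p!} b^{p+p!}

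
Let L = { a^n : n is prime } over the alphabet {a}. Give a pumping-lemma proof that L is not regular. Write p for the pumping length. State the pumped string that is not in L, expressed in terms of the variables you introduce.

a^{q(1+k)}

Toward a contradiction, assume L is regular with pumping length p.
Let q be a prime with q ≥ p+2 (infinitely many primes exist), and take w = a^q ∈ L with |w| = q ≥ p.
The pumping lemma gives a decomposition w = xyz where |xy| ≤ p and |y| ≥ 1.
Then y = a^k for some k with 1 ≤ k ≤ p.
Since 1 ≤ k ≤ p, |xz| = q-k. Pump with i = q+1: |xy^{q+1}z| = (q-k)+(q+1)k = q+qk = q(1+k), which is composite (both factors ≥ 2). So xy^{q+1}z = a^{q(1+k)} ∉ L.
This contradicts the pumping lemma, so L is not regular.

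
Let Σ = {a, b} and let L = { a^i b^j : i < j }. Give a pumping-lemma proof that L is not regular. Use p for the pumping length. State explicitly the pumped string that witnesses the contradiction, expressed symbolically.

Assume L is regular; let p be its pumping constant.
Choose w = a^p b^{p+1} ∈ L, with |w| = 2p+1 ≥ p.
The pumping lemma gives a decomposition w = xyz where |xy| ≤ p and |y| ≥ 1.
The first p characters of w are a's, so xy (and hence y) consists only of a's. Write y = a^k, 1 ≤ k ≤ p.
Consider xy^2z = a^{p+k} b^{p+1}. Since k ≥ 1, the a-count p+k is at least p+1, so i < j fails; thus xy^2z ∉ L.
Contradiction. Therefore L is not regular.

a^{p+k} b^{p+1}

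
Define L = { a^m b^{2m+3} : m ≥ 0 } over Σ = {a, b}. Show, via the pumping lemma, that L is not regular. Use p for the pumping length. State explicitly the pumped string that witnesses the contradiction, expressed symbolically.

Suppose for contradiction that L is regular, and let p be the pumping length.
Choose w = a^p b^{2p+3}, which is in L with |w| = 3p+3 ≥ p.
The pumping lemma gives a decomposition w = xyz where |xy| ≤ p and |y| > 0.
The first p characters of w are a's, so xy (and hence y) consists only of a's. Write y = a^k, 1 ≤ k ≤ p.
Pump with i = 2: xy^2z = a^{p+k} b^{2p+3}. For this to lie in L we would need 2p+3 = 2(p+k)+3, which forces k = 0. But k ≥ 1, so xy^2z ∉ L.
Contradiction. Therefore L is not regular.

a^{p+k} b^{2p+3}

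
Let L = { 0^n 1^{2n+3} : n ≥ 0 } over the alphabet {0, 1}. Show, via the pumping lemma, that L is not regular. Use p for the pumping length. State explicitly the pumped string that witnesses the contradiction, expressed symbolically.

Assume L is regular. Let p be the pumping length given by the pumping lemma.
Choose w = 0^p 1^{2p+3}, which is in L with |w| = 3p+3 ≥ p.
The pumping lemma gives a decomposition w = xyz where |xy| ≤ p and |y| ≥ 1.
The first p characters of w are 0's, so xy (and hence y) consists only of 0's. Write y = 0^k, 1 ≤ k ≤ p.
Pump with i = 2: xy^2z = 0^{p+k} 1^{2p+3}. For this to lie in L we would need 2p+3 = 2(p+k)+3, which forces k = 0. But k ≥ 1, so xy^2z ∉ L.
This is a contradiction; hence L is not regular.

0^{p+k} 1^{2p+3}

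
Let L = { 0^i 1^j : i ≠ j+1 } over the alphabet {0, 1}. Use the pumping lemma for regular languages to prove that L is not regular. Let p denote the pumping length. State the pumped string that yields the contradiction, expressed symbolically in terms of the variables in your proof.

Suppose for contradiction that L is regular, and let p be the pumping length.
Choose w = 0^p 1^{p+p!-1}. Since p ≠ (p+p!-1)+1 = p+p!, w ∈ L; and |w| ≥ p.
The pumping lemma gives a decomposition w = xyz where |xy| ≤ p and y is nonempty.
Because |xy| ≤ p and w begins with p copies of 0, we have y = 0^k with 1 ≤ k ≤ p.
Since 1 ≤ k ≤ p, k divides p!; set t = 1 + p!/k. Then xy^t z has p + (p!/k)·k = p + p! copies of 0. Now the 0-count is p+p! and (1-count)+1 = (p+p!-1)+1 = p+p!, so i ≠ j+1 fails. So xy^t z = 0^{p+p!} 1^{p+p!-1} ∉ L.
Contradiction. Therefore L is not regular.

0^{p+p!} 1^{p+p!-1}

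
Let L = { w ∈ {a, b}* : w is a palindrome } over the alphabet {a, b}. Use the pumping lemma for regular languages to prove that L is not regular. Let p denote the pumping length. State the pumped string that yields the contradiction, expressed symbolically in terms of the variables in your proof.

a^{p+k} b a^p

Assume L is regular. Let p be the pumping length given by the pumping lemma.
Take w = a^p b a^p, a palindrome of length 2p+1 ≥ p.
Write w = xyz as guaranteed by the lemma, with |xy| ≤ p and |y| > 0.
Because |xy| ≤ p and w begins with p copies of a, we have y = a^k with 1 ≤ k ≤ p.
Pump with i = 2: xy^2z = a^{p+k} b a^p. Its reverse is a^p b a^{p+k}, which differs from xy^2z since k ≥ 1. So xy^2z is not a palindrome and xy^2z ∉ L.
This contradicts the pumping lemma, so L is not regular.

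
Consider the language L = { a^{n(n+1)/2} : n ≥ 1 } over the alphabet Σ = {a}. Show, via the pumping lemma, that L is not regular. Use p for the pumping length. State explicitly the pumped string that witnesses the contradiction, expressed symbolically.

a^{p(p+1)/2+k}

Assume L is regular. Let p be the pumping length given by the pumping lemma.
Take w = a^{p(p+1)/2} ∈ L with |w| = p(p+1)/2 ≥ p.
By the pumping lemma, w = xyz with |xy| ≤ p and y is nonempty.
Then y = a^k for some k with 1 ≤ k ≤ p.
Pump with i = 2: xy^2z = a^{p(p+1)/2+k}. Since 1 ≤ k ≤ p, p(p+1)/2 < p(p+1)/2+k ≤ p(p+1)/2+p < (p+1)(p+2)/2, so p(p+1)/2+k is strictly between consecutive triangular numbers. So xy^2z ∉ L.
This contradicts the pumping lemma, so L is not regular.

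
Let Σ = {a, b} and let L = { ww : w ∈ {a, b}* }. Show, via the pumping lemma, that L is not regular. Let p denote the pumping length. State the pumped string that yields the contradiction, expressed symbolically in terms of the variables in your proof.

Assume L is regular; let p be its pumping constant.
Take w = a^p b^p a^p b^p = uu where u = a^pb^p; then w ∈ L and |w| = 4p ≥ p.
The pumping lemma gives a decomposition w = xyz where |xy| ≤ p and y is nonempty.
Since the first p symbols of w are all a's and |xy| ≤ p, y lies entirely in the leading a-block: y = a^k for some k with 1 ≤ k ≤ p.
Pump with i = 2: xy^2z = a^{p+k} b^p a^p b^p, of length 4p+k. Suppose this equals vv. The string starts with a and ends with b, so v does too; thus the boundary between the two copies of v is a b→a transition. There is exactly one such transition, at position 2p+k, so |v| = 2p+k and |vv| = 4p+2k ≠ 4p+k since k ≥ 1. So xy^2z ∉ L.
This contradicts the pumping lemma, so L is not regular.

a^{p+k} b^p a^p b^p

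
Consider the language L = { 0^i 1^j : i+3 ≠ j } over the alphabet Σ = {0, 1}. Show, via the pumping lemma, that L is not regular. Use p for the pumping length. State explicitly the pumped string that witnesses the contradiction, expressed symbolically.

Assume L is regular; let p be its pumping constant.
Choose w = 0^p 1^{p+p!+3}. Since p ≠ (p+p!+3)-3 = p+p!, w ∈ L; and |w| ≥ p.
The pumping lemma gives a decomposition w = xyz where |xy| ≤ p and y is nonempty.
Since the first p symbols of w are all 0's and |xy| ≤ p, y lies entirely in the leading 0-block: y = 0^k for some k with 1 ≤ k ≤ p.
Since 1 ≤ k ≤ p, k divides p!; set t = 1 + p!/k. Then xy^t z has p + (p!/k)·k = p + p! copies of 0. Now the 0-count is p+p! and (1-count)-3 = (p+p!+3)-3 = p+p!, so i+3 ≠ j fails. So xy^t z = 0^{p+p!} 1^{p+p!+3} ∉ L.
This contradicts the pumping lemma, so L is not regular.

0^{p+p!} 1^{p+p!+3}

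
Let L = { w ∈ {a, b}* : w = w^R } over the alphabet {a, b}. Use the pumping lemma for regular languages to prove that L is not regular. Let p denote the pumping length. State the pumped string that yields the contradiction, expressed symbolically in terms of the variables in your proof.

a^{p+k} b a^p

Assume L is regular; let p be its pumping constant.
Take w = a^p b a^p, a palindrome of length 2p+1 ≥ p.
By the pumping lemma, w = xyz with |xy| ≤ p and |y| > 0.
Since the first p symbols of w are all a's and |xy| ≤ p, y lies entirely in the leading a-block: y = a^k for some k with 1 ≤ k ≤ p.
Pump with i = 2: xy^2z = a^{p+k} b a^p. Its reverse is a^p b a^{p+k}, which differs from xy^2z since k ≥ 1. So xy^2z is not a palindrome and xy^2z ∉ L.
This contradicts the pumping lemma, so L is not regular.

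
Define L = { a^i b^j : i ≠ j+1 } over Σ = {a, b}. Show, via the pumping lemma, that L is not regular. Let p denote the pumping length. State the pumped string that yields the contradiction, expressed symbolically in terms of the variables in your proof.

Assume L is regular. Let p be the pumping length given by the pumping lemma.
Choose w = a^p b^{p+p!-1}. Since p ≠ (p+p!-1)+1 = p+p!, w ∈ L; and |w| ≥ p.
The pumping lemma gives a decomposition w = xyz where |xy| ≤ p and y is nonempty.
Since the first p symbols of w are all a's and |xy| ≤ p, y lies entirely in the leading a-block: y = a^k for some k with 1 ≤ k ≤ p.
Since 1 ≤ k ≤ p, k divides p!; set t = 1 + p!/k. Then xy^t z has p + (p!/k)·k = p + p! copies of a. Now the a-count is p+p! and (b-count)+1 = (p+p!-1)+1 = p+p!, so i ≠ j+1 fails. So xy^t z = a^{p+p!} b^{p+p!-1} ∉ L.
This contradicts the pumping lemma, so L is not regular.

a^{p+p!} b^{p+p!-1}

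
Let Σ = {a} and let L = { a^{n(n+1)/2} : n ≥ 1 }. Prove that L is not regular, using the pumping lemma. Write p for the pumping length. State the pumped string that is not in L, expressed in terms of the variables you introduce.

Toward a contradiction, assume L is regular with pumping length p.
Take w = a^{p(p+1)/2} ∈ L with |w| = p(p+1)/2 ≥ p.
Write w = xyz as guaranteed by the lemma, with |xy| ≤ p and |y| ≥ 1.
Then y = a^k for some k with 1 ≤ k ≤ p.
Pump with i = 2: xy^2z = a^{p(p+1)/2+k}. Since 1 ≤ k ≤ p, p(p+1)/2 < p(p+1)/2+k ≤ p(p+1)/2+p < (p+1)(p+2)/2, so p(p+1)/2+k is strictly between consecutive triangular numbers. So xy^2z ∉ L.
Contradiction. Therefore L is not regular.

a^{p(p+1)/2+k}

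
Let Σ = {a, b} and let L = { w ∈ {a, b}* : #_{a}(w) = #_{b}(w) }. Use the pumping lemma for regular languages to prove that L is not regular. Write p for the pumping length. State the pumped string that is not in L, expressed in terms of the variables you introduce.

a^{p+k} b^p

Assume L is regular. Let p be the pumping length given by the pumping lemma.
Choose w = a^p b^p ∈ L with |w| = 2p ≥ p.
The pumping lemma gives a decomposition w = xyz where |xy| ≤ p and |y| ≥ 1.
Because |xy| ≤ p and w begins with p copies of a, we have y = a^k with 1 ≤ k ≤ p.
Pump with i = 2: xy^2z = a^{p+k} b^p has p+k occurrences of a but only p of b. Since k ≥ 1 the counts differ, so xy^2z ∉ L.
Contradiction. Therefore L is not regular.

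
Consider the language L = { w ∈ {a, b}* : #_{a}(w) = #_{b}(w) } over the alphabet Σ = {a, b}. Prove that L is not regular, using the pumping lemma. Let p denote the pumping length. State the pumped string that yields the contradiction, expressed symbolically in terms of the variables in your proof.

Assume L is regular. Let p be the pumping length given by the pumping lemma.
Choose w = a^p b^p ∈ L with |w| = 2p ≥ p.
The pumping lemma gives a decomposition w = xyz where |xy| ≤ p and y is nonempty.
Because |xy| ≤ p and w begins with p copies of a, we have y = a^k with 1 ≤ k ≤ p.
Pump with i = 2: xy^2z = a^{p+k} b^p has p+k occurrences of a but only p of b. Since k ≥ 1 the counts differ, so xy^2z ∉ L.
Contradiction. Therefore L is not regular.

a^{p+k} b^p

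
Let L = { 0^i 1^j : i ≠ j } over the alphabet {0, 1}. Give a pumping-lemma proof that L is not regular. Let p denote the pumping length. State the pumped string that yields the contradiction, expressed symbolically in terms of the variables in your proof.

Assume L is regular; let p be its pumping constant.
Choose w = 0^p 1^{p+p!}. Since p ≠ p+p!, w ∈ L; and |w| ≥ p.
Write w = xyz as guaranteed by the lemma, with |xy| ≤ p and y is nonempty.
The first p characters of w are 0's, so xy (and hence y) consists only of 0's. Write y = 0^k, 1 ≤ k ≤ p.
Since 1 ≤ k ≤ p, k divides p!; set t = 1 + p!/k. Then xy^t z has p + (p!/k)·k = p + p! copies of 0. Now the 0-count equals the 1-count, so i ≠ j fails. So xy^t z = 0^{p+p!} 1^{p+p!} ∉ L.
Contradiction. Therefore L is not regular.

0^{p+p!} 1^{p+p!}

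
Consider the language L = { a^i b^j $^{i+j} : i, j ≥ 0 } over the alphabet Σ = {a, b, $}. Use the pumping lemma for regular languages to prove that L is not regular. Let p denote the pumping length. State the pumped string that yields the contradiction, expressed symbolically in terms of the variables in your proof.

Suppose for contradiction that L is regular, and let p be the pumping length.
Take w = a^p b^p $^{2p} ∈ L (with i=j=p, i+j=2p), |w| = 4p ≥ p.
The pumping lemma gives a decomposition w = xyz where |xy| ≤ p and y is nonempty.
The first p characters of w are a's, so xy (and hence y) consists only of a's. Write y = a^k, 1 ≤ k ≤ p.
Consider xy^2z = a^{p+k} b^p $^{2p}. Now the a- and b-counts sum to 2p+k, but the $-count is 2p ≠ 2p+k. So xy^2z ∉ L.
This contradicts the pumping lemma, so L is not regular.

a^{p+k} b^p $^{2p}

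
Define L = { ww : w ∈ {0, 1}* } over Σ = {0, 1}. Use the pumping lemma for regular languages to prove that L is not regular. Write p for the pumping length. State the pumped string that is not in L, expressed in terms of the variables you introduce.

Assume L is regular; let p be its pumping constant.
Take w = 0^p 1^p 0^p 1^p = uu where u = 0^p1^p; then w ∈ L and |w| = 4p ≥ p.
By the pumping lemma, w = xyz with |xy| ≤ p and |y| ≥ 1.
The first p characters of w are 0's, so xy (and hence y) consists only of 0's. Write y = 0^k, 1 ≤ k ≤ p.
Pump with i = 2: xy^2z = 0^{p+k} 1^p 0^p 1^p, of length 4p+k. Suppose this equals vv. The string starts with 0 and ends with 1, so v does too; thus the boundary between the two copies of v is a 1→0 transition. There is exactly one such transition, at position 2p+k, so |v| = 2p+k and |vv| = 4p+2k ≠ 4p+k since k ≥ 1. So xy^2z ∉ L.
This is a contradiction; hence L is not regular.

0^{p+k} 1^p 0^p 1^p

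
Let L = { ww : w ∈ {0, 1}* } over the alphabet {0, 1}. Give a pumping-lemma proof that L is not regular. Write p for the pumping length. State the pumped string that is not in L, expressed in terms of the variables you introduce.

Assume L is regular. Let p be the pumping length given by the pumping lemma.
Take w = 0^p 1^p 0^p 1^p = uu where u = 0^p1^p; then w ∈ L and |w| = 4p ≥ p.
By the pumping lemma, w = xyz with |xy| ≤ p and y is nonempty.
Because |xy| ≤ p and w begins with p copies of 0, we have y = 0^k with 1 ≤ k ≤ p.
Pump with i = 2: xy^2z = 0^{p+k} 1^p 0^p 1^p, of length 4p+k. Suppose this equals vv. The string starts with 0 and ends with 1, so v does too; thus the boundary between the two copies of v is a 1→0 transition. There is exactly one such transition, at position 2p+k, so |v| = 2p+k and |vv| = 4p+2k ≠ 4p+k since k ≥ 1. So xy^2z ∉ L.
This is a contradiction; hence L is not regular.

0^{p+k} 1^p 0^p 1^p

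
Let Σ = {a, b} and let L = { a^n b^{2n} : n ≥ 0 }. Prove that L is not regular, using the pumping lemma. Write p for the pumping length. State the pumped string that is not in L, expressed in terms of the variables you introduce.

Suppose for contradiction that L is regular, and let p be the pumping length.
Let w = a^p b^{2p} ∈ L; note |w| = 3p ≥ p.
Write w = xyz as guaranteed by the lemma, with |xy| ≤ p and |y| > 0.
Since the first p symbols of w are all a's and |xy| ≤ p, y lies entirely in the leading a-block: y = a^k for some k with 1 ≤ k ≤ p.
Pump with i = 2: xy^2z = a^{p+k} b^{2p}. For this to lie in L we would need 2p = 2(p+k), which forces k = 0. But k ≥ 1, so xy^2z ∉ L.
This is a contradiction; hence L is not regular.

a^{p+k} b^{2p}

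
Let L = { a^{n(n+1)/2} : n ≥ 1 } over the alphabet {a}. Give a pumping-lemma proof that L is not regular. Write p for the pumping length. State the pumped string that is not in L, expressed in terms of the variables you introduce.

a^{p(p+1)/2+k}

Assume L is regular. Let p be the pumping length given by the pumping lemma.
Take w = a^{p(p+1)/2} ∈ L with |w| = p(p+1)/2 ≥ p.
Write w = xyz as guaranteed by the lemma, with |xy| ≤ p and y is nonempty.
Then y = a^k for some k with 1 ≤ k ≤ p.
Pump with i = 2: xy^2z = a^{p(p+1)/2+k}. Since 1 ≤ k ≤ p, p(p+1)/2 < p(p+1)/2+k ≤ p(p+1)/2+p < (p+1)(p+2)/2, so p(p+1)/2+k is strictly between consecutive triangular numbers. So xy^2z ∉ L.
Contradiction. Therefore L is not regular.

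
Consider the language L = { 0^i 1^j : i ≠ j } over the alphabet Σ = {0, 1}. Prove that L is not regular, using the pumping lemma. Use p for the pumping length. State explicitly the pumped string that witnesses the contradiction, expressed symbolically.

Toward a contradiction, assume L is regular with pumping length p.
Choose w = 0^p 1^{p+p!}. Since p ≠ p+p!, w ∈ L; and |w| ≥ p.
The pumping lemma gives a decomposition w = xyz where |xy| ≤ p and |y| > 0.
The first p characters of w are 0's, so xy (and hence y) consists only of 0's. Write y = 0^k, 1 ≤ k ≤ p.
Since 1 ≤ k ≤ p, k divides p!; set t = 1 + p!/k. Then xy^t z has p + (p!/k)·k = p + p! copies of 0. Now the 0-count equals the 1-count, so i ≠ j fails. So xy^t z = 0^{p+p!} 1^{p+p!} ∉ L.
This is a contradiction; hence L is not regular.

0^{p+p!} 1^{p+p!}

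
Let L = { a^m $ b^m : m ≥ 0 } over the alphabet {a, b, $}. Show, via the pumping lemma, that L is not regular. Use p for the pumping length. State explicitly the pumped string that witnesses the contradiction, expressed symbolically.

Assume L is regular. Let p be the pumping length given by the pumping lemma.
Take w = a^p $ b^p ∈ L with |w| = 2p+1 ≥ p.
Write w = xyz as guaranteed by the lemma, with |xy| ≤ p and y is nonempty.
Since the first p symbols of w are all a's and |xy| ≤ p, y lies entirely in the leading a-block: y = a^k for some k with 1 ≤ k ≤ p.
Pump with i = 2: xy^2z = a^{p+k} $ b^p, which would require p+k = p. But k ≥ 1, so xy^2z ∉ L.
Contradiction. Therefore L is not regular.

a^{p+k} $ b^p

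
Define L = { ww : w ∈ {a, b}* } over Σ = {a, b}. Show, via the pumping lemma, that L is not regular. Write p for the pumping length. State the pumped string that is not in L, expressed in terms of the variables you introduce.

Suppose for contradiction that L is regular, and let p be the pumping length.
Take w = a^p b^p a^p b^p = uu where u = a^pb^p; then w ∈ L and |w| = 4p ≥ p.
The pumping lemma gives a decomposition w = xyz where |xy| ≤ p and |y| ≥ 1.
Because |xy| ≤ p and w begins with p copies of a, we have y = a^k with 1 ≤ k ≤ p.
Pump with i = 2: xy^2z = a^{p+k} b^p a^p b^p, of length 4p+k. Suppose this equals vv. The string starts with a and ends with b, so v does too; thus the boundary between the two copies of v is a b→a transition. There is exactly one such transition, at position 2p+k, so |v| = 2p+k and |vv| = 4p+2k ≠ 4p+k since k ≥ 1. So xy^2z ∉ L.
Contradiction. Therefore L is not regular.

a^{p+k} b^p a^p b^p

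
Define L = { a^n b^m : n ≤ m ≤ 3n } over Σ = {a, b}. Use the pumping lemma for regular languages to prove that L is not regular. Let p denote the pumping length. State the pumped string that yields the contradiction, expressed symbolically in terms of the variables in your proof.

a^{p+k} b^p

Assume L is regular. Let p be the pumping length given by the pumping lemma.
Take w = a^p b^p ∈ L (since p ≤ p ≤ 3p), with |w| = 2p ≥ p.
The pumping lemma gives a decomposition w = xyz where |xy| ≤ p and y is nonempty.
Because |xy| ≤ p and w begins with p copies of a, we have y = a^k with 1 ≤ k ≤ p.
Pump with i = 2: xy^2z = a^{p+k} b^p. Now n = p+k > p = m, so the condition n ≤ m fails. Thus xy^2z ∉ L.
This contradicts the pumping lemma, so L is not regular.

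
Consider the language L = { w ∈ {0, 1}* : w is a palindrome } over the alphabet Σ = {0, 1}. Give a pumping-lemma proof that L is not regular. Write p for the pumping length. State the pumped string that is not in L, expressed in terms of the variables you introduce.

0^{p+k} 1 0^p

Toward a contradiction, assume L is regular with pumping length p.
Take w = 0^p 1 0^p, a palindrome of length 2p+1 ≥ p.
By the pumping lemma, w = xyz with |xy| ≤ p and y is nonempty.
The first p characters of w are 0's, so xy (and hence y) consists only of 0's. Write y = 0^k, 1 ≤ k ≤ p.
Pump with i = 2: xy^2z = 0^{p+k} 1 0^p. Its reverse is 0^p 1 0^{p+k}, which differs from xy^2z since k ≥ 1. So xy^2z is not a palindrome and xy^2z ∉ L.
This contradicts the pumping lemma, so L is not regular.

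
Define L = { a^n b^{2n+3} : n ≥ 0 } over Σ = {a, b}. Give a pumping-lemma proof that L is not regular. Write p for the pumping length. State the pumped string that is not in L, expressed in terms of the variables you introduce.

a^{p+k} b^{2p+3}

Assume L is regular; let p be its pumping constant.
Let w = a^p b^{2p+3} ∈ L; note |w| = 3p+3 ≥ p.
The pumping lemma gives a decomposition w = xyz where |xy| ≤ p and y is nonempty.
Since the first p symbols of w are all a's and |xy| ≤ p, y lies entirely in the leading a-block: y = a^k for some k with 1 ≤ k ≤ p.
Pump with i = 2: xy^2z = a^{p+k} b^{2p+3}. For this to lie in L we would need 2p+3 = 2(p+k)+3, which forces k = 0. But k ≥ 1, so xy^2z ∉ L.
This contradicts the pumping lemma, so L is not regular.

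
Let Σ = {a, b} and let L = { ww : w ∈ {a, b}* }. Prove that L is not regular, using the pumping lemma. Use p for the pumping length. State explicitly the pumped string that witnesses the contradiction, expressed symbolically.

a^{p+k} b^p a^p b^p

Toward a contradiction, assume L is regular with pumping length p.
Take w = a^p b^p a^p b^p = uu where u = a^pb^p; then w ∈ L and |w| = 4p ≥ p.
The pumping lemma gives a decomposition w = xyz where |xy| ≤ p and |y| > 0.
Because |xy| ≤ p and w begins with p copies of a, we have y = a^k with 1 ≤ k ≤ p.
Pump with i = 2: xy^2z = a^{p+k} b^p a^p b^p, of length 4p+k. Suppose this equals vv. The string starts with a and ends with b, so v does too; thus the boundary between the two copies of v is a b→a transition. There is exactly one such transition, at position 2p+k, so |v| = 2p+k and |vv| = 4p+2k ≠ 4p+k since k ≥ 1. So xy^2z ∉ L.
Contradiction. Therefore L is not regular.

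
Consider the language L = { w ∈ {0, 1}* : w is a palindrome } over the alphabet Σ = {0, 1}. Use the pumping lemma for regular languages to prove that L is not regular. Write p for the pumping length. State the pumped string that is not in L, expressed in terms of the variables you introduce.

Toward a contradiction, assume L is regular with pumping length p.
Take w = 0^p 1 0^p, a palindrome of length 2p+1 ≥ p.
By the pumping lemma, w = xyz with |xy| ≤ p and |y| > 0.
Since the first p symbols of w are all 0's and |xy| ≤ p, y lies entirely in the leading 0-block: y = 0^k for some k with 1 ≤ k ≤ p.
Pump with i = 2: xy^2z = 0^{p+k} 1 0^p. Its reverse is 0^p 1 0^{p+k}, which differs from xy^2z since k ≥ 1. So xy^2z is not a palindrome and xy^2z ∉ L.
Contradiction. Therefore L is not regular.

0^{p+k} 1 0^p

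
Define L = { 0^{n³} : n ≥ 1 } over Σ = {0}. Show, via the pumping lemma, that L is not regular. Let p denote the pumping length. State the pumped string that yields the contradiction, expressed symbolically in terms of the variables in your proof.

0^{p³+k}

Toward a contradiction, assume L is regular with pumping length p.
Take w = 0^{p³} ∈ L with |w| = p³ ≥ p.
By the pumping lemma, w = xyz with |xy| ≤ p and |y| ≥ 1.
Then y = 0^k for some k with 1 ≤ k ≤ p.
Pump with i = 2: xy^2z = 0^{p³+k}. Since 1 ≤ k ≤ p, p³ < p³+k ≤ p³+p < p³+3p²+3p+1 = (p+1)³, so p³+k is not a perfect cube. So xy^2z ∉ L.
This is a contradiction; hence L is not regular.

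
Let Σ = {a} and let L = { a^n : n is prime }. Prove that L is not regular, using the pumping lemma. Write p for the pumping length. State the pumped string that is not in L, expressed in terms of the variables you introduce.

a^{q(1+k)}

Assume L is regular. Let p be the pumping length given by the pumping lemma.
Let q be a prime with q ≥ p+2 (infinitely many primes exist), and take w = a^q ∈ L with |w| = q ≥ p.
The pumping lemma gives a decomposition w = xyz where |xy| ≤ p and |y| > 0.
Then y = a^k for some k with 1 ≤ k ≤ p.
Since 1 ≤ k ≤ p, |xz| = q-k. Pump with i = q+1: |xy^{q+1}z| = (q-k)+(q+1)k = q+qk = q(1+k), which is composite (both factors ≥ 2). So xy^{q+1}z = a^{q(1+k)} ∉ L.
Contradiction. Therefore L is not regular.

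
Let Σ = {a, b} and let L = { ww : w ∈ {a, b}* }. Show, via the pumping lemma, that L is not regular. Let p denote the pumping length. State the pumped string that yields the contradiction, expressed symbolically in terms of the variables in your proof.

a^{p+k} b^p a^p b^p

Assume L is regular; let p be its pumping constant.
Take w = a^p b^p a^p b^p = uu where u = a^pb^p; then w ∈ L and |w| = 4p ≥ p.
By the pumping lemma, w = xyz with |xy| ≤ p and |y| ≥ 1.
Because |xy| ≤ p and w begins with p copies of a, we have y = a^k with 1 ≤ k ≤ p.
Pump with i = 2: xy^2z = a^{p+k} b^p a^p b^p, of length 4p+k. Suppose this equals vv. The string starts with a and ends with b, so v does too; thus the boundary between the two copies of v is a b→a transition. There is exactly one such transition, at position 2p+k, so |v| = 2p+k and |vv| = 4p+2k ≠ 4p+k since k ≥ 1. So xy^2z ∉ L.
Contradiction. Therefore L is not regular.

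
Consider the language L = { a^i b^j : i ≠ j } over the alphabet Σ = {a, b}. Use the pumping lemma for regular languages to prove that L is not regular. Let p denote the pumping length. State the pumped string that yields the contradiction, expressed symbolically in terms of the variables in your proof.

Assume L is regular; let p be its pumping constant.
Choose w = a^p b^{p+p!}. Since p ≠ p+p!, w ∈ L; and |w| ≥ p.
By the pumping lemma, w = xyz with |xy| ≤ p and y is nonempty.
The first p characters of w are a's, so xy (and hence y) consists only of a's. Write y = a^k, 1 ≤ k ≤ p.
Since 1 ≤ k ≤ p, k divides p!; set t = 1 + p!/k. Then xy^t z has p + (p!/k)·k = p + p! copies of a. Now the a-count equals the b-count, so i ≠ j fails. So xy^t z = a^{p+p!} b^{p+p!} ∉ L.
This is a contradiction; hence L is not regular.

a^{p+p!} b^{p+p!}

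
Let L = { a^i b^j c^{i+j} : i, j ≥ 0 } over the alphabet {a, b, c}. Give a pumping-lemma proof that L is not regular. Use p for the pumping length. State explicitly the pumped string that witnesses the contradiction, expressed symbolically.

Assume L is regular. Let p be the pumping length given by the pumping lemma.
Take w = a^p b^p c^{2p} ∈ L (with i=j=p, i+j=2p), |w| = 4p ≥ p.
Write w = xyz as guaranteed by the lemma, with |xy| ≤ p and |y| ≥ 1.
Because |xy| ≤ p and w begins with p copies of a, we have y = a^k with 1 ≤ k ≤ p.
Consider xy^2z = a^{p+k} b^p c^{2p}. Now the a- and b-counts sum to 2p+k, but the c-count is 2p ≠ 2p+k. So xy^2z ∉ L.
This contradicts the pumping lemma, so L is not regular.

a^{p+k} b^p c^{2p}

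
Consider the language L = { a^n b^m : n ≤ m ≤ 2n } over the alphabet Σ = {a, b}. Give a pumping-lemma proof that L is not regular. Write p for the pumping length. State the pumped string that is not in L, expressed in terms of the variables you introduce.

Assume L is regular; let p be its pumping constant.
Take w = a^p b^p ∈ L (since p ≤ p ≤ 2p), with |w| = 2p ≥ p.
Write w = xyz as guaranteed by the lemma, with |xy| ≤ p and |y| ≥ 1.
The first p characters of w are a's, so xy (and hence y) consists only of a's. Write y = a^k, 1 ≤ k ≤ p.
Pump with i = 2: xy^2z = a^{p+k} b^p. Now n = p+k > p = m, so the condition n ≤ m fails. Thus xy^2z ∉ L.
This contradicts the pumping lemma, so L is not regular.

a^{p+k} b^p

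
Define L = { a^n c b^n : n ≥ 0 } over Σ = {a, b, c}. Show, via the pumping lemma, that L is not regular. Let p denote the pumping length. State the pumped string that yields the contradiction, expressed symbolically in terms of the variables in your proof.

Toward a contradiction, assume L is regular with pumping length p.
Take w = a^p c b^p ∈ L with |w| = 2p+1 ≥ p.
Write w = xyz as guaranteed by the lemma, with |xy| ≤ p and y is nonempty.
Because |xy| ≤ p and w begins with p copies of a, we have y = a^k with 1 ≤ k ≤ p.
Pump with i = 2: xy^2z = a^{p+k} c b^p, which would require p+k = p. But k ≥ 1, so xy^2z ∉ L.
This contradicts the pumping lemma, so L is not regular.

a^{p+k} c b^p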